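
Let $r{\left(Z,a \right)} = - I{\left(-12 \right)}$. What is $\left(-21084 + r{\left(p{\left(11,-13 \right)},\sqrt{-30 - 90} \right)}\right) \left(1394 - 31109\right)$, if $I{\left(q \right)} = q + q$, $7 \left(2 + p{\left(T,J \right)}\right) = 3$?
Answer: $625797900$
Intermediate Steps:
$p{\left(T,J \right)} = - \frac{11}{7}$ ($p{\left(T,J \right)} = -2 + \frac{1}{7} \cdot 3 = -2 + \frac{3}{7} = - \frac{11}{7}$)
$I{\left(q \right)} = 2 q$
$r{\left(Z,a \right)} = 24$ ($r{\left(Z,a \right)} = - 2 \left(-12\right) = \left(-1\right) \left(-24\right) = 24$)
$\left(-21084 + r{\left(p{\left(11,-13 \right)},\sqrt{-30 - 90} \right)}\right) \left(1394 - 31109\right) = \left(-21084 + 24\right) \left(1394 - 31109\right) = \left(-21060\right) \left(-29715\right) = 625797900$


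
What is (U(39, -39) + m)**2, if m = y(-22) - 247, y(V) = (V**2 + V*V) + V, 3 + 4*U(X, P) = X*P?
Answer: 101124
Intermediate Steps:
U(X, P) = -3/4 + P*X/4 (U(X, P) = -3/4 + (X*P)/4 = -3/4 + (P*X)/4 = -3/4 + P*X/4)
y(V) = V + 2*V**2 (y(V) = (V**2 + V**2) + V = 2*V**2 + V = V + 2*V**2)
m = 699 (m = -22*(1 + 2*(-22)) - 247 = -22*(1 - 44) - 247 = -22*(-43) - 247 = 946 - 247 = 699)
(U(39, -39) + m)**2 = ((-3/4 + (1/4)*(-39)*39) + 699)**2 = ((-3/4 - 1521/4) + 699)**2 = (-381 + 699)**2 = 318**2 = 101124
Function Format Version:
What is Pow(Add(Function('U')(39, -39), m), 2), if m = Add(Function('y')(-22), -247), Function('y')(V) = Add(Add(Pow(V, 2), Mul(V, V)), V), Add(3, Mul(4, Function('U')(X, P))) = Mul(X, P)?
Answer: 101124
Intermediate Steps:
Function('U')(X, P) = Add(Rational(-3, 4), Mul(Rational(1, 4), P, X)) (Function('U')(X, P) = Add(Rational(-3, 4), Mul(Rational(1, 4), Mul(X, P))) = Add(Rational(-3, 4), Mul(Rational(1, 4), Mul(P, X))) = Add(Rational(-3, 4), Mul(Rational(1, 4), P, X)))
Function('y')(V) = Add(V, Mul(2, Pow(V, 2))) (Function('y')(V) = Add(Add(Pow(V, 2), Pow(V, 2)), V) = Add(Mul(2, Pow(V, 2)), V) = Add(V, Mul(2, Pow(V, 2))))
m = 699 (m = Add(Mul(-22, Add(1, Mul(2, -22))), -247) = Add(Mul(-22, Add(1, -44)), -247) = Add(Mul(-22, -43), -247) = Add(946, -247) = 699)
Pow(Add(Function('U')(39, -39), m), 2) = Pow(Add(Add(Rational(-3, 4), Mul(Rational(1, 4), -39, 39)), 699), 2) = Pow(Add(Add(Rational(-3, 4), Rational(-1521, 4)), 699), 2) = Pow(Add(-381, 699), 2) = Pow(318, 2) = 101124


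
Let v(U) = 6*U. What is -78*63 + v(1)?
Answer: -4908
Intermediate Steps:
-78*63 + v(1) = -78*63 + 6*1 = -4914 + 6 = -4908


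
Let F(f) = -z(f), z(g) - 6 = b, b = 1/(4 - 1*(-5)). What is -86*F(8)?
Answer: 4730/9 ≈ 525.56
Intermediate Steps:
b = ⅑ (b = 1/(4 + 5) = 1/9 = ⅑ ≈ 0.11111)
z(g) = 55/9 (z(g) = 6 + ⅑ = 55/9)
F(f) = -55/9 (F(f) = -1*55/9 = -55/9)
-86*F(8) = -86*(-55/9) = 4730/9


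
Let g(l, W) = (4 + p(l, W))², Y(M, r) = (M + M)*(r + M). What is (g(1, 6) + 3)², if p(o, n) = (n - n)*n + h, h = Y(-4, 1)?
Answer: 619369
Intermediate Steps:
Y(M, r) = 2*M*(M + r) (Y(M, r) = (2*M)*(M + r) = 2*M*(M + r))
h = 24 (h = 2*(-4)*(-4 + 1) = 2*(-4)*(-3) = 24)
p(o, n) = 24 (p(o, n) = (n - n)*n + 24 = 0*n + 24 = 0 + 24 = 24)
g(l, W) = 784 (g(l, W) = (4 + 24)² = 28² = 784)
(g(1, 6) + 3)² = (784 + 3)² = 787² = 619369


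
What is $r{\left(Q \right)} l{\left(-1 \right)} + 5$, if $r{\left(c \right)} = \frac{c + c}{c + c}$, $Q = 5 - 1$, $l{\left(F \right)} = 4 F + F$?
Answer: $0$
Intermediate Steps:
$l{\left(F \right)} = 5 F$
$Q = 4$ ($Q = 5 - 1 = 4$)
$r{\left(c \right)} = 1$ ($r{\left(c \right)} = \frac{2 c}{2 c} = 2 c \frac{1}{2 c} = 1$)
$r{\left(Q \right)} l{\left(-1 \right)} + 5 = 1 \cdot 5 \left(-1\right) + 5 = 1 \left(-5\right) + 5 = -5 + 5 = 0$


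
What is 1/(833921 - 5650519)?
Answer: -1/4816598 ≈ -2.0762e-7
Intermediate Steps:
1/(833921 - 5650519) = 1/(-4816598) = -1/4816598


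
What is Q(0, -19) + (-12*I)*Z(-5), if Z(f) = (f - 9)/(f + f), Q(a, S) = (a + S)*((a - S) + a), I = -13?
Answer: -713/5 ≈ -142.60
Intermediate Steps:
Q(a, S) = (S + a)*(-S + 2*a)
Z(f) = (-9 + f)/(2*f) (Z(f) = (-9 + f)/((2*f)) = (-9 + f)*(1/(2*f)) = (-9 + f)/(2*f))
Q(0, -19) + (-12*I)*Z(-5) = (-1*(-19)² + 2*0² - 19*0) + (-12*(-13))*((½)*(-9 - 5)/(-5)) = (-1*361 + 2*0 + 0) + 156*((½)*(-⅕)*(-14)) = (-361 + 0 + 0) + 156*(7/5) = -361 + 1092/5 = -713/5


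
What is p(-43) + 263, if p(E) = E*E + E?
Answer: 2069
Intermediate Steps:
p(E) = E + E² (p(E) = E² + E = E + E²)
p(-43) + 263 = -43*(1 - 43) + 263 = -43*(-42) + 263 = 1806 + 263 = 2069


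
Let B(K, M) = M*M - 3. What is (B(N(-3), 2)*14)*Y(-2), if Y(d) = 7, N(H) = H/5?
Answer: 98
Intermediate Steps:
N(H) = H/5 (N(H) = H*(⅕) = H/5)
B(K, M) = -3 + M² (B(K, M) = M² - 3 = -3 + M²)
(B(N(-3), 2)*14)*Y(-2) = ((-3 + 2²)*14)*7 = ((-3 + 4)*14)*7 = (1*14)*7 = 14*7 = 98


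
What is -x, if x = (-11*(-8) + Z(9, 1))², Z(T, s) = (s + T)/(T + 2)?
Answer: -956484/121 ≈ -7904.8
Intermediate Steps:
Z(T, s) = (T + s)/(2 + T)
x = 956484/121 (x = (-11*(-8) + (9 + 1)/(2 + 9))² = (88 + 10/11)² = (978/11)² = 956484/121 ≈ 7904.8)
-x = -1*956484/121 = -956484/121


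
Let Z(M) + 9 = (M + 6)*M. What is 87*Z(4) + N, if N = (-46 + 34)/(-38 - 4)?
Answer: 18881/7 ≈ 2697.3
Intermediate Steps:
Z(M) = -9 + M*(6 + M) (Z(M) = -9 + (M + 6)*M = -9 + (6 + M)*M = -9 + M*(6 + M))
N = 2/7 (N = -12/(-42) = -12*(-1/42) = 2/7 ≈ 0.28571)
87*Z(4) + N = 87*(-9 + 4² + 6*4) + 2/7 = 87*(-9 + 16 + 24) + 2/7 = 87*31 + 2/7 = 2697 + 2/7 = 18881/7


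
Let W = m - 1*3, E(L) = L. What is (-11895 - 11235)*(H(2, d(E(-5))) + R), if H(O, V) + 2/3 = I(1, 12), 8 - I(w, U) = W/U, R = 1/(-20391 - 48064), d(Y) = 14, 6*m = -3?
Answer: -9658502811/54764 ≈ -1.7637e+5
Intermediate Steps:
m = -½ (m = (⅙)*(-3) = -½ ≈ -0.50000)
W = -7/2 (W = -½ - 1*3 = -½ - 3 = -7/2 ≈ -3.5000)
R = -1/68455 (R = 1/(-68455) = -1/68455 ≈ -1.4608e-5)
I(w, U) = 8 + 7/(2*U) (I(w, U) = 8 - (-7)/(2*U) = 8 + 7/(2*U))
H(O, V) = 61/8 (H(O, V) = -⅔ + (8 + (7/2)/12) = -⅔ + (8 + (7/2)*(1/12)) = -⅔ + (8 + 7/24) = -⅔ + 199/24 = 61/8)
(-11895 - 11235)*(H(2, d(E(-5))) + R) = (-11895 - 11235)*(61/8 - 1/68455) = -23130*4175747/547640 = -9658502811/54764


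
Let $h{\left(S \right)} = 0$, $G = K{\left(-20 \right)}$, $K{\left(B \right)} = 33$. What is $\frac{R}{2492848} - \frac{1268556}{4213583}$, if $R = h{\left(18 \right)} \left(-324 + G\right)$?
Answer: $- \frac{1268556}{4213583} \approx -0.30106$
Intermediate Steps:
$G = 33$
$R = 0$ ($R = 0 \left(-324 + 33\right) = 0 \left(-291\right) = 0$)
$\frac{R}{2492848} - \frac{1268556}{4213583} = \frac{0}{2492848} - \frac{1268556}{4213583} = 0 \cdot \frac{1}{2492848} - \frac{1268556}{4213583} = 0 - \frac{1268556}{4213583} = - \frac{1268556}{4213583}$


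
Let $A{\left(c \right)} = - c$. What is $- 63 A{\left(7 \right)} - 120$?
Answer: $321$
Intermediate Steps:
$- 63 A{\left(7 \right)} - 120 = - 63 \left(\left(-1\right) 7\right) - 120 = \left(-63\right) \left(-7\right) - 120 = 441 - 120 = 321$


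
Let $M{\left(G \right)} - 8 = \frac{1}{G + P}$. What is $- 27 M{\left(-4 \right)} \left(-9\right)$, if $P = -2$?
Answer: $\frac{3807}{2} \approx 1903.5$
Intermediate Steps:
$M{\left(G \right)} = 8 + \frac{1}{-2 + G}$ ($M{\left(G \right)} = 8 + \frac{1}{G - 2} = 8 + \frac{1}{-2 + G}$)
$- 27 M{\left(-4 \right)} \left(-9\right) = - 27 \frac{-15 + 8 \left(-4\right)}{-2 - 4} \left(-9\right) = - 27 \frac{-15 - 32}{-6} \left(-9\right) = - 27 \left(\left(- \frac{1}{6}\right) \left(-47\right)\right) \left(-9\right) = \left(-27\right) \frac{47}{6} \left(-9\right) = \left(- \frac{423}{2}\right) \left(-9\right) = \frac{3807}{2}$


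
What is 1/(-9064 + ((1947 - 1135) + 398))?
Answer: -1/7854 ≈ -0.00012732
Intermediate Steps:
1/(-9064 + ((1947 - 1135) + 398)) = 1/(-9064 + (812 + 398)) = 1/(-9064 + 1210) = 1/(-7854) = -1/7854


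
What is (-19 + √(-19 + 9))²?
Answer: (19 - I*√10)² ≈ 351.0 - 120.17*I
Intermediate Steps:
(-19 + √(-19 + 9))² = (-19 + √(-10))² = (-19 + I*√10)²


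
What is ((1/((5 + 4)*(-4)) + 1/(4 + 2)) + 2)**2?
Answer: 5929/1296 ≈ 4.5748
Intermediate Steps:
((1/((5 + 4)*(-4)) + 1/(4 + 2)) + 2)**2 = ((-1/4/9 + 1/6) + 2)**2 = (((1/9)*(-1/4) + 1*(1/6)) + 2)**2 = ((-1/36 + 1/6) + 2)**2 = (5/36 + 2)**2 = (77/36)**2 = 5929/1296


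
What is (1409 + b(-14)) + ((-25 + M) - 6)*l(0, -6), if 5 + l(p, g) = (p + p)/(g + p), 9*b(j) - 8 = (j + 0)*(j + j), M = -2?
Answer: 14566/9 ≈ 1618.4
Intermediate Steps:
b(j) = 8/9 + 2*j²/9 (b(j) = 8/9 + ((j + 0)*(j + j))/9 = 8/9 + (j*(2*j))/9 = 8/9 + (2*j²)/9 = 8/9 + 2*j²/9)
l(p, g) = -5 + 2*p/(g + p) (l(p, g) = -5 + (p + p)/(g + p) = -5 + (2*p)/(g + p) = -5 + 2*p/(g + p))
(1409 + b(-14)) + ((-25 + M) - 6)*l(0, -6) = (1409 + (8/9 + (2/9)*(-14)²)) + ((-25 - 2) - 6)*((-5*(-6) - 3*0)/(-6 + 0)) = (1409 + (8/9 + (2/9)*196)) + (-27 - 6)*((30 + 0)/(-6)) = (1409 + (8/9 + 392/9)) - (-11)*30/2 = (1409 + 400/9) - 33*(-5) = 13081/9 + 165 = 14566/9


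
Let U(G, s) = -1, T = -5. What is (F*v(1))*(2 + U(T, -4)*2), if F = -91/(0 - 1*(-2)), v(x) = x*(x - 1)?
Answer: 0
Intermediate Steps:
v(x) = x*(-1 + x)
F = -91/2 (F = -91/(0 + 2) = -91/2 ≈ -45.500)
(F*v(1))*(2 + U(T, -4)*2) = (-91*(-1 + 1)/2)*(2 - 1*2) = (-91*0/2)*(2 - 2) = -91/2*0*0 = 0*0 = 0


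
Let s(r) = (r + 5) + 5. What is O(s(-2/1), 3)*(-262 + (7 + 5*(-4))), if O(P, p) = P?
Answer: -2200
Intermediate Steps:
s(r) = 10 + r (s(r) = (5 + r) + 5 = 10 + r)
O(s(-2/1), 3)*(-262 + (7 + 5*(-4))) = (10 - 2/1)*(-262 + (7 + 5*(-4))) = (10 - 2*1)*(-262 + (7 - 20)) = (10 - 2)*(-262 - 13) = 8*(-275) = -2200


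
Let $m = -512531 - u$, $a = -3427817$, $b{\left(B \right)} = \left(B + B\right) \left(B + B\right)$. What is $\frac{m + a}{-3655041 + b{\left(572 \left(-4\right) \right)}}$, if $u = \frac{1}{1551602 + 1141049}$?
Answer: $- \frac{10609981982549}{46541758982485} \approx -0.22797$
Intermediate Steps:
$b{\left(B \right)} = 4 B^{2}$ ($b{\left(B \right)} = 2 B 2 B = 4 B^{2}$)
$u = \frac{1}{2692651} \approx 3.7138 \cdot 10^{-7}$
$m = - \frac{1380067109682}{2692651}$ ($m = -512531 - \frac{1}{2692651} = - \frac{1380067109682}{2692651} \approx -5.1253 \cdot 10^{5}$)
$\frac{m + a}{-3655041 + b{\left(572 \left(-4\right) \right)}} = \frac{- \frac{1380067109682}{2692651} - 3427817}{-3655041 + 4 \left(572 \left(-4\right)\right)^{2}} = - \frac{10609981982549}{2692651 \left(-3655041 + 4 \left(-2288\right)^{2}\right)} = - \frac{10609981982549}{2692651 \left(-3655041 + 4 \cdot 5234944\right)} = - \frac{10609981982549}{2692651 \left(-3655041 + 20939776\right)} = - \frac{10609981982549}{2692651 \cdot 17284735} = \left(- \frac{10609981982549}{2692651}\right) \frac{1}{17284735} = - \frac{10609981982549}{46541758982485}$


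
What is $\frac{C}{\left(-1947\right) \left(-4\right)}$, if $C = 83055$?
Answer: $\frac{27685}{2596} \approx 10.664$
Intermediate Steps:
$\frac{C}{\left(-1947\right) \left(-4\right)} = \frac{83055}{\left(-1947\right) \left(-4\right)} = \frac{83055}{7788} = 83055 \cdot \frac{1}{7788} = \frac{27685}{2596}$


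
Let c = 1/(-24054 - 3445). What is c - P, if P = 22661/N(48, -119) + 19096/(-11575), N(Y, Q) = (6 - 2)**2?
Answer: -7204615512161/5092814800 ≈ -1414.7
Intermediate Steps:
N(Y, Q) = 16 (N(Y, Q) = 4**2 = 16)
P = 261995539/185200 (P = 22661/16 + 19096/(-11575) = 22661*(1/16) + 19096*(-1/11575) = 22661/16 - 19096/11575 = 261995539/185200 ≈ 1414.7)
c = -1/27499 (c = 1/(-27499) = -1/27499 ≈ -3.6365e-5)
c - P = -1/27499 - 1*261995539/185200 = -1/27499 - 261995539/185200 = -7204615512161/5092814800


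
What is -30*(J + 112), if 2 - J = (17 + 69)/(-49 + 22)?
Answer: -31640/9 ≈ -3515.6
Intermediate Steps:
J = 140/27 (J = 2 - (17 + 69)/(-49 + 22) = 2 - 86/(-27) = 2 - 86*(-1)/27 = 2 - 1*(-86/27) = 2 + 86/27 = 140/27 ≈ 5.1852)
-30*(J + 112) = -30*(140/27 + 112) = -30*3164/27 = -31640/9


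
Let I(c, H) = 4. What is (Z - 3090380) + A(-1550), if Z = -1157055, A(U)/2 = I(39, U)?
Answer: -4247427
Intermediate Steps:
A(U) = 8 (A(U) = 2*4 = 8)
(Z - 3090380) + A(-1550) = (-1157055 - 3090380) + 8 = -4247435 + 8 = -4247427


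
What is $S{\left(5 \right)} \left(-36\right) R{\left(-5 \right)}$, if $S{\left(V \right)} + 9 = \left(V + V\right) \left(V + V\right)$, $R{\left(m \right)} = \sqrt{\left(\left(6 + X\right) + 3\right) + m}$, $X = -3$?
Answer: $-3276$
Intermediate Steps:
$R{\left(m \right)} = \sqrt{6 + m}$ ($R{\left(m \right)} = \sqrt{\left(\left(6 - 3\right) + 3\right) + m} = \sqrt{\left(3 + 3\right) + m} = \sqrt{6 + m}$)
$S{\left(V \right)} = -9 + 4 V^{2}$ ($S{\left(V \right)} = -9 + \left(V + V\right) \left(V + V\right) = -9 + 2 V 2 V = -9 + 4 V^{2}$)
$S{\left(5 \right)} \left(-36\right) R{\left(-5 \right)} = \left(-9 + 4 \cdot 5^{2}\right) \left(-36\right) \sqrt{6 - 5} = \left(-9 + 4 \cdot 25\right) \left(-36\right) \sqrt{1} = \left(-9 + 100\right) \left(-36\right) 1 = 91 \left(-36\right) 1 = \left(-3276\right) 1 = -3276$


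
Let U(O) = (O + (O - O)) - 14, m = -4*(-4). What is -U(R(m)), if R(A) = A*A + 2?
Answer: -244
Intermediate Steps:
m = 16
R(A) = 2 + A**2 (R(A) = A**2 + 2 = 2 + A**2)
U(O) = -14 + O (U(O) = (O + 0) - 14 = O - 14 = -14 + O)
-U(R(m)) = -(-14 + (2 + 16**2)) = -(-14 + (2 + 256)) = -(-14 + 258) = -1*244 = -244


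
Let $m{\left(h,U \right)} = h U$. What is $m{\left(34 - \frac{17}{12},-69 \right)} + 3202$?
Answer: $\frac{3815}{4} \approx 953.75$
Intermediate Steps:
$m{\left(h,U \right)} = U h$
$m{\left(34 - \frac{17}{12},-69 \right)} + 3202 = - 69 \left(34 - \frac{17}{12}\right) + 3202 = \left(-69\right) \frac{391}{12} + 3202 = - \frac{8993}{4} + 3202 = \frac{3815}{4}$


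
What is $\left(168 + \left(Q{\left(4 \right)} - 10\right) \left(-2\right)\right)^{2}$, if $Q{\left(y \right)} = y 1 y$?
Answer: $24336$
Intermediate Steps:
$Q{\left(y \right)} = y^{2}$ ($Q{\left(y \right)} = y y = y^{2}$)
$\left(168 + \left(Q{\left(4 \right)} - 10\right) \left(-2\right)\right)^{2} = \left(168 + \left(4^{2} - 10\right) \left(-2\right)\right)^{2} = \left(168 + \left(16 - 10\right) \left(-2\right)\right)^{2} = \left(168 + 6 \left(-2\right)\right)^{2} = \left(168 - 12\right)^{2} = 156^{2} = 24336$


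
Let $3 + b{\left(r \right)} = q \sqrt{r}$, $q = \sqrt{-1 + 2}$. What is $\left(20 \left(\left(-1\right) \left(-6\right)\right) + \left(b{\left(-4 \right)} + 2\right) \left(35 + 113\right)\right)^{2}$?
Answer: $-86832 - 16576 i \approx -86832.0 - 16576.0 i$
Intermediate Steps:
$q = 1$ ($q = \sqrt{1} = 1$)
$b{\left(r \right)} = -3 + \sqrt{r}$ ($b{\left(r \right)} = -3 + 1 \sqrt{r} = -3 + \sqrt{r}$)
$\left(20 \left(\left(-1\right) \left(-6\right)\right) + \left(b{\left(-4 \right)} + 2\right) \left(35 + 113\right)\right)^{2} = \left(20 \left(\left(-1\right) \left(-6\right)\right) + \left(\left(-3 + \sqrt{-4}\right) + 2\right) \left(35 + 113\right)\right)^{2} = \left(20 \cdot 6 + \left(\left(-3 + 2 i\right) + 2\right) 148\right)^{2} = \left(120 + \left(-1 + 2 i\right) 148\right)^{2} = \left(120 - \left(148 - 296 i\right)\right)^{2} = \left(-28 + 296 i\right)^{2}$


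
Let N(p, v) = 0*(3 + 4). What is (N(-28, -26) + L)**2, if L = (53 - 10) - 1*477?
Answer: 188356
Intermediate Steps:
N(p, v) = 0 (N(p, v) = 0*7 = 0)
L = -434 (L = 43 - 477 = -434)
(N(-28, -26) + L)**2 = (0 - 434)**2 = (-434)**2 = 188356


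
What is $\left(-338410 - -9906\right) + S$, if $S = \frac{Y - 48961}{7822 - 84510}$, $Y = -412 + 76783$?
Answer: $- \frac{12596171081}{38344} \approx -3.285 \cdot 10^{5}$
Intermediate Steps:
$Y = 76371$
$S = - \frac{13705}{38344}$ ($S = \frac{76371 - 48961}{7822 - 84510} = \frac{27410}{-76688} = 27410 \left(- \frac{1}{76688}\right) = - \frac{13705}{38344} \approx -0.35742$)
$\left(-338410 - -9906\right) + S = \left(-338410 - -9906\right) - \frac{13705}{38344} = \left(-338410 + 9906\right) - \frac{13705}{38344} = -328504 - \frac{13705}{38344} = - \frac{12596171081}{38344}$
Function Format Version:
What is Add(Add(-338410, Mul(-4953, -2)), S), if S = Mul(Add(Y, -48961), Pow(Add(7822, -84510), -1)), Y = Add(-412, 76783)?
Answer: Rational(-12596171081, 38344) ≈ -3.2850e+5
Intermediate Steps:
Y = 76371
S = Rational(-13705, 38344) (S = Mul(Add(76371, -48961), Pow(Add(7822, -84510), -1)) = Mul(27410, Pow(-76688, -1)) = Mul(27410, Rational(-1, 76688)) = Rational(-13705, 38344) ≈ -0.35742)
Add(Add(-338410, Mul(-4953, -2)), S) = Add(Add(-338410, Mul(-4953, -2)), Rational(-13705, 38344)) = Add(Add(-338410, 9906), Rational(-13705, 38344)) = Add(-328504, Rational(-13705, 38344)) = Rational(-12596171081, 38344)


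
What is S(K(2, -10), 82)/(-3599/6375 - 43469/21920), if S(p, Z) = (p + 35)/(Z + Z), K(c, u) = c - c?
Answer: -244545000/2919240631 ≈ -0.083770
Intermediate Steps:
K(c, u) = 0
S(p, Z) = (35 + p)/(2*Z) (S(p, Z) = (35 + p)/((2*Z)) = (35 + p)*(1/(2*Z)) = (35 + p)/(2*Z))
S(K(2, -10), 82)/(-3599/6375 - 43469/21920) = ((1/2)*(35 + 0)/82)/(-3599/6375 - 43469/21920) = ((1/2)*(1/82)*35)/(-3599*1/6375 - 43469*1/21920) = 35/(164*(-3599/6375 - 43469/21920)) = 35/(164*(-71200991/27948000)) = (35/164)*(-27948000/71200991) = -244545000/2919240631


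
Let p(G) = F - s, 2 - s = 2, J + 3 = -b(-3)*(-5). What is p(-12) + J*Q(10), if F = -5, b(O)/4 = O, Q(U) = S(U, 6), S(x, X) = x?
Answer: -635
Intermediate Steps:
Q(U) = U
b(O) = 4*O
J = -63 (J = -3 - 4*(-3)*(-5) = -3 - 1*(-12)*(-5) = -3 + 12*(-5) = -3 - 60 = -63)
s = 0 (s = 2 - 1*2 = 2 - 2 = 0)
p(G) = -5 (p(G) = -5 - 1*0 = -5 + 0 = -5)
p(-12) + J*Q(10) = -5 - 63*10 = -5 - 630 = -635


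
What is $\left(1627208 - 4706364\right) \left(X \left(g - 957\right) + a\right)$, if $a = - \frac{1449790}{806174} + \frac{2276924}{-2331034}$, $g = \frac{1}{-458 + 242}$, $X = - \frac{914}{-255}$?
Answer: $\frac{2011293221475677438529883}{190270924146495} \approx 1.0571 \cdot 10^{10}$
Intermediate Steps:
$X = \frac{914}{255}$ ($X = \left(-914\right) \left(- \frac{1}{255}\right) = \frac{914}{255} \approx 3.5843$)
$g = - \frac{1}{216}$ ($g = \frac{1}{-216} = - \frac{1}{216} \approx -0.0046296$)
$a = - \frac{1303776677909}{469804750979}$ ($a = \left(-1449790\right) \frac{1}{806174} + 2276924 \left(- \frac{1}{2331034}\right) = - \frac{724895}{403087} - \frac{1138462}{1165517} = - \frac{1303776677909}{469804750979} \approx -2.7751$)
$\left(1627208 - 4706364\right) \left(X \left(g - 957\right) + a\right) = \left(1627208 - 4706364\right) \left(\frac{914 \left(- \frac{1}{216} - 957\right)}{255} - \frac{1303776677909}{469804750979}\right) = - 3079156 \left(\frac{914}{255} \left(- \frac{206713}{216}\right) - \frac{1303776677909}{469804750979}\right) = - 3079156 \left(- \frac{94467841}{27540} - \frac{1303776677909}{469804750979}\right) = \left(-3079156\right) \left(- \frac{2612785089778728247}{761083696585980}\right) = \frac{2011293221475677438529883}{190270924146495}$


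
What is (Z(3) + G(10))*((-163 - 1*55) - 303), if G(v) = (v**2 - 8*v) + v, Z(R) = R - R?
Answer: -15630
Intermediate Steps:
Z(R) = 0
G(v) = v**2 - 7*v
(Z(3) + G(10))*((-163 - 1*55) - 303) = (0 + 10*(-7 + 10))*((-163 - 1*55) - 303) = (0 + 10*3)*((-163 - 55) - 303) = (0 + 30)*(-218 - 303) = 30*(-521) = -15630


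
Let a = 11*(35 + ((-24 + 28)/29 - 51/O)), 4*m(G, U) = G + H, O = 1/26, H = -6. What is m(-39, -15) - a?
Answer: 1645835/116 ≈ 14188.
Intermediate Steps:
O = 1/26 ≈ 0.038462
m(G, U) = -3/2 + G/4 (m(G, U) = (G - 6)/4 = (-6 + G)/4 = -3/2 + G/4)
a = -411785/29 (a = 11*(35 + ((-24 + 28)/29 - 51/1/26)) = 11*(35 + (4*(1/29) - 51*26)) = 11*(35 + (4/29 - 1326)) = 11*(35 - 38450/29) = 11*(-37435/29) = -411785/29 ≈ -14199.)
m(-39, -15) - a = (-3/2 + (1/4)*(-39)) - 1*(-411785/29) = (-3/2 - 39/4) + 411785/29 = -45/4 + 411785/29 = 1645835/116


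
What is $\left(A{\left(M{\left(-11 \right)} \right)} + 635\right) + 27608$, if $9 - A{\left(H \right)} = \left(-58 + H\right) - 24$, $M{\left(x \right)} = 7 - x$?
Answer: $28316$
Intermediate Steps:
$A{\left(H \right)} = 91 - H$ ($A{\left(H \right)} = 9 - \left(\left(-58 + H\right) - 24\right) = 9 - \left(-82 + H\right) = 91 - H$)
$\left(A{\left(M{\left(-11 \right)} \right)} + 635\right) + 27608 = \left(\left(91 - \left(7 - -11\right)\right) + 635\right) + 27608 = \left(\left(91 - \left(7 + 11\right)\right) + 635\right) + 27608 = \left(\left(91 - 18\right) + 635\right) + 27608 = \left(73 + 635\right) + 27608 = 708 + 27608 = 28316$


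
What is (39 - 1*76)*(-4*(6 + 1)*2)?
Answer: 2072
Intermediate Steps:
(39 - 1*76)*(-4*(6 + 1)*2) = (39 - 76)*(-4*7*2) = -(-1036)*2 = -37*(-56) = 2072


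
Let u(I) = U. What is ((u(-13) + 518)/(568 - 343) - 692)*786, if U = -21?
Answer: -40663186/75 ≈ -5.4218e+5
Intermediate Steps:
u(I) = -21
((u(-13) + 518)/(568 - 343) - 692)*786 = ((-21 + 518)/(568 - 343) - 692)*786 = (497/225 - 692)*786 = -155203/225*786 = -40663186/75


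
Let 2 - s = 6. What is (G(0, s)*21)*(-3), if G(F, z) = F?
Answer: 0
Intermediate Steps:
s = -4 (s = 2 - 1*6 = 2 - 6 = -4)
(G(0, s)*21)*(-3) = (0*21)*(-3) = 0*(-3) = 0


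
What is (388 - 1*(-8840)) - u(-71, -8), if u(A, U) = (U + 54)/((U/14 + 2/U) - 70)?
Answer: 18300412/1983 ≈ 9228.7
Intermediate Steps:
u(A, U) = (54 + U)/(-70 + 2/U + U/14) (u(A, U) = (54 + U)/((U*(1/14) + 2/U) - 70) = (54 + U)/((U/14 + 2/U) - 70) = (54 + U)/((2/U + U/14) - 70) = (54 + U)/(-70 + 2/U + U/14))
(388 - 1*(-8840)) - u(-71, -8) = (388 - 1*(-8840)) - 14*(-8)*(54 - 8)/(28 + (-8)**2 - 980*(-8)) = (388 + 8840) - 14*(-8)*46/(28 + 64 + 7840) = 9228 - 14*(-8)*46/7932 = 9228 - 1*(-1288/1983) = 9228 + 1288/1983 = 18300412/1983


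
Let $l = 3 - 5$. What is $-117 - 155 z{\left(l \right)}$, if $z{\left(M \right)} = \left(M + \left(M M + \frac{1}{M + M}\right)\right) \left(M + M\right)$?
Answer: $968$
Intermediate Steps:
$l = -2$
$z{\left(M \right)} = 2 M \left(M + M^{2} + \frac{1}{2 M}\right)$ ($z{\left(M \right)} = \left(M + \left(M^{2} + \frac{1}{2 M}\right)\right) 2 M = \left(M + M^{2} + \frac{1}{2 M}\right) 2 M = 2 M \left(M + M^{2} + \frac{1}{2 M}\right)$)
$-117 - 155 z{\left(l \right)} = -117 - 155 \left(1 + 2 \left(-2\right)^{2} + 2 \left(-2\right)^{3}\right) = -117 - 155 \left(1 + 2 \cdot 4 + 2 \left(-8\right)\right) = -117 - 155 \left(1 + 8 - 16\right) = -117 - -1085 = -117 + 1085 = 968$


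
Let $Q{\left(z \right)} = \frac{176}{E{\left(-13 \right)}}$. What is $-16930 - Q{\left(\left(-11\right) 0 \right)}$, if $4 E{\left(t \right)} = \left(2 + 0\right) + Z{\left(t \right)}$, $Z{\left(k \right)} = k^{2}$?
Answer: $- \frac{2895734}{171} \approx -16934.0$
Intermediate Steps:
$E{\left(t \right)} = \frac{1}{2} + \frac{t^{2}}{4}$ ($E{\left(t \right)} = \frac{\left(2 + 0\right) + t^{2}}{4} = \frac{2 + t^{2}}{4} = \frac{1}{2} + \frac{t^{2}}{4}$)
$Q{\left(z \right)} = \frac{704}{171}$ ($Q{\left(z \right)} = \frac{176}{\frac{1}{2} + \frac{\left(-13\right)^{2}}{4}} = \frac{176}{\frac{1}{2} + \frac{1}{4} \cdot 169} = \frac{176}{\frac{1}{2} + \frac{169}{4}} = \frac{176}{\frac{171}{4}} = 176 \cdot \frac{4}{171} = \frac{704}{171}$)
$-16930 - Q{\left(\left(-11\right) 0 \right)} = -16930 - \frac{704}{171} = - \frac{2895734}{171}$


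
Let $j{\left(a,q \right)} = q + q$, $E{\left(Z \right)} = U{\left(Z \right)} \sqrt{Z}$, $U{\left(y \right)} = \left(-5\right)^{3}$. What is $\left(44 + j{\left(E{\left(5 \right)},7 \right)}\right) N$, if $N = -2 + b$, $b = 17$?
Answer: $870$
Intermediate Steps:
$U{\left(y \right)} = -125$
$E{\left(Z \right)} = - 125 \sqrt{Z}$
$j{\left(a,q \right)} = 2 q$
$N = 15$ ($N = -2 + 17 = 15$)
$\left(44 + j{\left(E{\left(5 \right)},7 \right)}\right) N = \left(44 + 2 \cdot 7\right) 15 = \left(44 + 14\right) 15 = 58 \cdot 15 = 870$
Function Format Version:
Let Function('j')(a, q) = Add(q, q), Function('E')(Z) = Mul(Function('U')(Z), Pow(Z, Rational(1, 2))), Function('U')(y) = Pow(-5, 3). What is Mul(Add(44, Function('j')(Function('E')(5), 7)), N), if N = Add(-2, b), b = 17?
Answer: 870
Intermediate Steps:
Function('U')(y) = -125
Function('E')(Z) = Mul(-125, Pow(Z, Rational(1, 2)))
Function('j')(a, q) = Mul(2, q)
N = 15 (N = Add(-2, 17) = 15)
Mul(Add(44, Function('j')(Function('E')(5), 7)), N) = Mul(Add(44, Mul(2, 7)), 15) = Mul(Add(44, 14), 15) = Mul(58, 15) = 870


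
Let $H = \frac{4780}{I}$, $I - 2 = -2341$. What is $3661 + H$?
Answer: $\frac{8558299}{2339} \approx 3659.0$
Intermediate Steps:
$I = -2339$ ($I = 2 - 2341 = -2339$)
$H = - \frac{4780}{2339}$ ($H = \frac{4780}{-2339} = 4780 \left(- \frac{1}{2339}\right) = - \frac{4780}{2339} \approx -2.0436$)
$3661 + H = 3661 - \frac{4780}{2339} = \frac{8558299}{2339}$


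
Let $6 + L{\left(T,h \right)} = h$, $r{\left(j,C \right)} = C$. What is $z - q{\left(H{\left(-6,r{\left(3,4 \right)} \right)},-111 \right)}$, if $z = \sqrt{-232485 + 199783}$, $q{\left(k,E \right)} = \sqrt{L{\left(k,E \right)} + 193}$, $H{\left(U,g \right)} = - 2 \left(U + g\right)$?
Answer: $- 2 \sqrt{19} + i \sqrt{32702} \approx -8.7178 + 180.84 i$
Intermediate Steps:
$H{\left(U,g \right)} = - 2 U - 2 g$
$L{\left(T,h \right)} = -6 + h$
$q{\left(k,E \right)} = \sqrt{187 + E}$ ($q{\left(k,E \right)} = \sqrt{\left(-6 + E\right) + 193} = \sqrt{187 + E}$)
$z = i \sqrt{32702}$ ($z = \sqrt{-32702} = i \sqrt{32702} \approx 180.84 i$)
$z - q{\left(H{\left(-6,r{\left(3,4 \right)} \right)},-111 \right)} = i \sqrt{32702} - \sqrt{187 - 111} = i \sqrt{32702} - \sqrt{76} = i \sqrt{32702} - 2 \sqrt{19} = - 2 \sqrt{19} + i \sqrt{32702}$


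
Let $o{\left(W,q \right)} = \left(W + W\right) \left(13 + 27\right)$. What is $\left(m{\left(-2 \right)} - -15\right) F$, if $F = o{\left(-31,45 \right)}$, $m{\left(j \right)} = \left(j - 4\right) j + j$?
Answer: $-62000$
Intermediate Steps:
$m{\left(j \right)} = j + j \left(-4 + j\right)$ ($m{\left(j \right)} = \left(-4 + j\right) j + j = j \left(-4 + j\right) + j = j + j \left(-4 + j\right)$)
$o{\left(W,q \right)} = 80 W$ ($o{\left(W,q \right)} = 2 W 40 = 80 W$)
$F = -2480$ ($F = 80 \left(-31\right) = -2480$)
$\left(m{\left(-2 \right)} - -15\right) F = \left(- 2 \left(-3 - 2\right) - -15\right) \left(-2480\right) = \left(\left(-2\right) \left(-5\right) + 15\right) \left(-2480\right) = \left(10 + 15\right) \left(-2480\right) = 25 \left(-2480\right) = -62000$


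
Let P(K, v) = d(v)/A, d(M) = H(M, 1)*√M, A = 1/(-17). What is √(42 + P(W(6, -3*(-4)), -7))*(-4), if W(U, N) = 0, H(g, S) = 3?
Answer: -4*√(42 - 51*I*√7) ≈ -38.296 + 28.188*I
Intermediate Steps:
A = -1/17 (A = 1*(-1/17) = -1/17 ≈ -0.058824)
d(M) = 3*√M
P(K, v) = -51*√v (P(K, v) = (3*√v)/(-1/17) = (3*√v)*(-17) = -51*√v)
√(42 + P(W(6, -3*(-4)), -7))*(-4) = √(42 - 51*I*√7)*(-4) = -4*√(42 - 51*I*√7)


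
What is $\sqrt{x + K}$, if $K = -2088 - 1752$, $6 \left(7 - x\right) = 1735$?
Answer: $\frac{i \sqrt{148398}}{6} \approx 64.204 i$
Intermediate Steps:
$x = - \frac{1693}{6}$ ($x = 7 - \frac{1735}{6} = - \frac{1693}{6} \approx -282.17$)
$K = -3840$
$\sqrt{x + K} = \sqrt{- \frac{1693}{6} - 3840} = \sqrt{- \frac{24733}{6}} = \frac{i \sqrt{148398}}{6}$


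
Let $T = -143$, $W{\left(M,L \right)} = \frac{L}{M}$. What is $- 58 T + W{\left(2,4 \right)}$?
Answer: $8296$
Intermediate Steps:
$- 58 T + W{\left(2,4 \right)} = \left(-58\right) \left(-143\right) + \frac{4}{2} = 8294 + 4 \cdot \frac{1}{2} = 8294 + 2 = 8296$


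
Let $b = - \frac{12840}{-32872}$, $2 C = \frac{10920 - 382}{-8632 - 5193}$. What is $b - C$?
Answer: $\frac{6262778}{8115275} \approx 0.77173$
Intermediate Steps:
$C = - \frac{5269}{13825}$ ($C = \frac{\left(10920 - 382\right) \frac{1}{-8632 - 5193}}{2} = \frac{10538 \frac{1}{-13825}}{2} = \frac{10538 \left(- \frac{1}{13825}\right)}{2} = \frac{1}{2} \left(- \frac{10538}{13825}\right) = - \frac{5269}{13825} \approx -0.38112$)
$b = \frac{1605}{4109}$ ($b = \left(-12840\right) \left(- \frac{1}{32872}\right) = \frac{1605}{4109} \approx 0.39061$)
$b - C = \frac{1605}{4109} - - \frac{5269}{13825} = \frac{1605}{4109} + \frac{5269}{13825} = \frac{6262778}{8115275}$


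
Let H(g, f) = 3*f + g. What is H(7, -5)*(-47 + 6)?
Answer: 328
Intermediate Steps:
H(g, f) = g + 3*f
H(7, -5)*(-47 + 6) = (7 + 3*(-5))*(-47 + 6) = (7 - 15)*(-41) = -8*(-41) = 328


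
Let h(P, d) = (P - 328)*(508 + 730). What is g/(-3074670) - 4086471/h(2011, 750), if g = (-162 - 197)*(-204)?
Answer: -235502610191/118634092170 ≈ -1.9851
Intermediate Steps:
h(P, d) = -406064 + 1238*P (h(P, d) = (-328 + P)*1238 = -406064 + 1238*P)
g = 73236 (g = -359*(-204) = 73236)
g/(-3074670) - 4086471/h(2011, 750) = 73236/(-3074670) - 4086471/(-406064 + 1238*2011) = 73236*(-1/3074670) - 4086471/(-406064 + 2489618) = -12206/512445 - 4086471/2083554 = -12206/512445 - 4086471*1/2083554 = -12206/512445 - 1362157/694518 = -235502610191/118634092170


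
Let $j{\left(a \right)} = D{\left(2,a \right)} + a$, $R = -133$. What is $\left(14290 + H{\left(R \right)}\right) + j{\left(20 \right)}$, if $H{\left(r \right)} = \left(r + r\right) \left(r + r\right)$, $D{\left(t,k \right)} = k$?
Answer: $85086$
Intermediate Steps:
$j{\left(a \right)} = 2 a$ ($j{\left(a \right)} = a + a = 2 a$)
$H{\left(r \right)} = 4 r^{2}$ ($H{\left(r \right)} = 2 r 2 r = 4 r^{2}$)
$\left(14290 + H{\left(R \right)}\right) + j{\left(20 \right)} = \left(14290 + 4 \left(-133\right)^{2}\right) + 2 \cdot 20 = \left(14290 + 4 \cdot 17689\right) + 40 = \left(14290 + 70756\right) + 40 = 85046 + 40 = 85086$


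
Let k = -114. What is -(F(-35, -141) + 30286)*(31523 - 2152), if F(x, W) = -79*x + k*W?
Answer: -1442850375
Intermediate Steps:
F(x, W) = -114*W - 79*x (F(x, W) = -79*x - 114*W = -114*W - 79*x)
-(F(-35, -141) + 30286)*(31523 - 2152) = -((-114*(-141) - 79*(-35)) + 30286)*(31523 - 2152) = -((16074 + 2765) + 30286)*29371 = -(18839 + 30286)*29371 = -49125*29371 = -1*1442850375 = -1442850375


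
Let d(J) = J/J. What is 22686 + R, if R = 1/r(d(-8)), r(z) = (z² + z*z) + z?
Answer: 68059/3 ≈ 22686.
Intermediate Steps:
d(J) = 1
r(z) = z + 2*z² (r(z) = (z² + z²) + z = 2*z² + z = z + 2*z²)
R = ⅓ (R = 1/(1*(1 + 2*1)) = 1/(1*(1 + 2)) = 1/(1*3) = 1/3 = ⅓ ≈ 0.33333)
22686 + R = 22686 + ⅓ = 68059/3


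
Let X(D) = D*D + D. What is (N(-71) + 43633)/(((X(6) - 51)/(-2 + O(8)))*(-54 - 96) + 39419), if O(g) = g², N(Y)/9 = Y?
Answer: 666407/611332 ≈ 1.0901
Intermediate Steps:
X(D) = D + D² (X(D) = D² + D = D + D²)
N(Y) = 9*Y
(N(-71) + 43633)/(((X(6) - 51)/(-2 + O(8)))*(-54 - 96) + 39419) = (9*(-71) + 43633)/(((6*(1 + 6) - 51)/(-2 + 8²))*(-54 - 96) + 39419) = (-639 + 43633)/(((6*7 - 51)/(-2 + 64))*(-150) + 39419) = 42994/(((42 - 51)/62)*(-150) + 39419) = 42994/(-9*1/62*(-150) + 39419) = 42994/(-9/62*(-150) + 39419) = 42994/(675/31 + 39419) = 42994/(1222664/31) = 42994*(31/1222664) = 666407/611332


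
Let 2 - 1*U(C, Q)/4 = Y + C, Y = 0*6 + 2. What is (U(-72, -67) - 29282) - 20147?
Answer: -49141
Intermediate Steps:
Y = 2 (Y = 0 + 2 = 2)
U(C, Q) = -4*C (U(C, Q) = 8 - 4*(2 + C) = 8 + (-8 - 4*C) = -4*C)
(U(-72, -67) - 29282) - 20147 = (-4*(-72) - 29282) - 20147 = (288 - 29282) - 20147 = -28994 - 20147 = -49141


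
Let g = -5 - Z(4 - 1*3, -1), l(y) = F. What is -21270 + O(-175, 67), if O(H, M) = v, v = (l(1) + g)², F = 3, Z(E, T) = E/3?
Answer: -191381/9 ≈ -21265.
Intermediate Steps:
Z(E, T) = E/3 (Z(E, T) = E*(⅓) = E/3)
l(y) = 3
g = -16/3 (g = -5 - (4 - 1*3)/3 = -5 - (4 - 3)/3 = -5 - 1/3 = -5 - 1*⅓ = -5 - ⅓ = -16/3 ≈ -5.3333)
v = 49/9 (v = (3 - 16/3)² = (-7/3)² = 49/9 ≈ 5.4444)
O(H, M) = 49/9
-21270 + O(-175, 67) = -21270 + 49/9 = -191381/9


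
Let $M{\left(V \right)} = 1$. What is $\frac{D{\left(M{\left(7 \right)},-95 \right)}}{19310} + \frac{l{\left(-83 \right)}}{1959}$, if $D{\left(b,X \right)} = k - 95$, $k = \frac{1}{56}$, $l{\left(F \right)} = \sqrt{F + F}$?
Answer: $- \frac{5319}{1081360} + \frac{i \sqrt{166}}{1959} \approx -0.0049188 + 0.0065769 i$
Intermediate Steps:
$l{\left(F \right)} = \sqrt{2} \sqrt{F}$ ($l{\left(F \right)} = \sqrt{2 F} = \sqrt{2} \sqrt{F}$)
$k = \frac{1}{56} \approx 0.017857$
$D{\left(b,X \right)} = - \frac{5319}{56}$ ($D{\left(b,X \right)} = \frac{1}{56} - 95 = - \frac{5319}{56}$)
$\frac{D{\left(M{\left(7 \right)},-95 \right)}}{19310} + \frac{l{\left(-83 \right)}}{1959} = - \frac{5319}{56 \cdot 19310} + \frac{\sqrt{2} \sqrt{-83}}{1959} = \left(- \frac{5319}{56}\right) \frac{1}{19310} + \sqrt{2} i \sqrt{83} \cdot \frac{1}{1959} = - \frac{5319}{1081360} + i \sqrt{166} \cdot \frac{1}{1959} = - \frac{5319}{1081360} + \frac{i \sqrt{166}}{1959}$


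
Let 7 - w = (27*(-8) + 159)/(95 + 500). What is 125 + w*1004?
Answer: 4313263/595 ≈ 7249.2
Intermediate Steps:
w = 4222/595 (w = 7 - (27*(-8) + 159)/(95 + 500) = 7 - (-216 + 159)/595 = 7 - (-57)/595 = 7 - 1*(-57/595) = 7 + 57/595 = 4222/595 ≈ 7.0958)
125 + w*1004 = 125 + (4222/595)*1004 = 125 + 4238888/595 = 4313263/595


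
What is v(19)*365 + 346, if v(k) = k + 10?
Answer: 10931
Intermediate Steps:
v(k) = 10 + k
v(19)*365 + 346 = (10 + 19)*365 + 346 = 29*365 + 346 = 10585 + 346 = 10931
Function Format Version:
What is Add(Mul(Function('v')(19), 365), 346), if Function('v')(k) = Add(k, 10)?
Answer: 10931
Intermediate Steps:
Function('v')(k) = Add(10, k)
Add(Mul(Function('v')(19), 365), 346) = Add(Mul(Add(10, 19), 365), 346) = Add(Mul(29, 365), 346) = Add(10585, 346) = 10931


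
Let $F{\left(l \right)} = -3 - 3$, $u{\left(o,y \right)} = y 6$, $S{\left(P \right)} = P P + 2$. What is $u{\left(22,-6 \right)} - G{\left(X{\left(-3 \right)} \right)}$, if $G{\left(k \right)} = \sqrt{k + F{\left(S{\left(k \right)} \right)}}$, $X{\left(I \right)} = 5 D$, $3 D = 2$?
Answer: $-36 - \frac{2 i \sqrt{6}}{3} \approx -36.0 - 1.633 i$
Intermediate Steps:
$D = \frac{2}{3}$ ($D = \frac{1}{3} \cdot 2 = \frac{2}{3} \approx 0.66667$)
$S{\left(P \right)} = 2 + P^{2}$ ($S{\left(P \right)} = P^{2} + 2 = 2 + P^{2}$)
$u{\left(o,y \right)} = 6 y$
$F{\left(l \right)} = -6$ ($F{\left(l \right)} = -3 - 3 = -6$)
$X{\left(I \right)} = \frac{10}{3}$ ($X{\left(I \right)} = 5 \cdot \frac{2}{3} = \frac{10}{3}$)
$G{\left(k \right)} = \sqrt{-6 + k}$ ($G{\left(k \right)} = \sqrt{k - 6} = \sqrt{-6 + k}$)
$u{\left(22,-6 \right)} - G{\left(X{\left(-3 \right)} \right)} = 6 \left(-6\right) - \sqrt{-6 + \frac{10}{3}} = -36 - \sqrt{- \frac{8}{3}} = -36 - \frac{2 i \sqrt{6}}{3}$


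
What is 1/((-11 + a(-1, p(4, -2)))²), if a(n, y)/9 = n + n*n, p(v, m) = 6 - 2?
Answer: 1/121 ≈ 0.0082645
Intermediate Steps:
p(v, m) = 4
a(n, y) = 9*n + 9*n² (a(n, y) = 9*(n + n*n) = 9*(n + n²) = 9*n + 9*n²)
1/((-11 + a(-1, p(4, -2)))²) = 1/((-11 + 9*(-1)*(1 - 1))²) = 1/((-11 + 9*(-1)*0)²) = 1/((-11 + 0)²) = 1/((-11)²) = 1/121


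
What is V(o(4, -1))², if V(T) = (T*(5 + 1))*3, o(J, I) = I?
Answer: 324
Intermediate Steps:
V(T) = 18*T (V(T) = (T*6)*3 = (6*T)*3 = 18*T)
V(o(4, -1))² = (18*(-1))² = (-18)² = 324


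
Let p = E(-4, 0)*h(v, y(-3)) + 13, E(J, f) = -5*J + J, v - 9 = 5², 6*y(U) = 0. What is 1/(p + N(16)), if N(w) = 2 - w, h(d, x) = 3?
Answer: 1/47 ≈ 0.021277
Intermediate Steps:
y(U) = 0 (y(U) = (⅙)*0 = 0)
v = 34 (v = 9 + 5² = 9 + 25 = 34)
E(J, f) = -4*J
p = 61 (p = -4*(-4)*3 + 13 = 16*3 + 13 = 48 + 13 = 61)
1/(p + N(16)) = 1/(61 + (2 - 1*16)) = 1/(61 + (2 - 16)) = 1/(61 - 14) = 1/47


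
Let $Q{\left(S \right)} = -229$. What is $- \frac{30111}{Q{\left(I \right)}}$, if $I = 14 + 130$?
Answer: $\frac{30111}{229} \approx 131.49$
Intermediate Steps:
$I = 144$
$- \frac{30111}{Q{\left(I \right)}} = - \frac{30111}{-229} = \left(-30111\right) \left(- \frac{1}{229}\right) = \frac{30111}{229}$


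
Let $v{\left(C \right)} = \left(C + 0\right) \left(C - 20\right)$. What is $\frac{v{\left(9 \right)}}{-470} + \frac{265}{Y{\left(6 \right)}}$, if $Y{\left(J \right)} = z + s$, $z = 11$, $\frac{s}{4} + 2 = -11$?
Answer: $- \frac{120491}{19270} \approx -6.2528$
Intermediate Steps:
$s = -52$ ($s = -8 + 4 \left(-11\right) = -8 - 44 = -52$)
$v{\left(C \right)} = C \left(-20 + C\right)$
$Y{\left(J \right)} = -41$ ($Y{\left(J \right)} = 11 - 52 = -41$)
$\frac{v{\left(9 \right)}}{-470} + \frac{265}{Y{\left(6 \right)}} = \frac{9 \left(-20 + 9\right)}{-470} + \frac{265}{-41} = 9 \left(-11\right) \left(- \frac{1}{470}\right) + 265 \left(- \frac{1}{41}\right) = \left(-99\right) \left(- \frac{1}{470}\right) - \frac{265}{41} = \frac{99}{470} - \frac{265}{41} = - \frac{120491}{19270}$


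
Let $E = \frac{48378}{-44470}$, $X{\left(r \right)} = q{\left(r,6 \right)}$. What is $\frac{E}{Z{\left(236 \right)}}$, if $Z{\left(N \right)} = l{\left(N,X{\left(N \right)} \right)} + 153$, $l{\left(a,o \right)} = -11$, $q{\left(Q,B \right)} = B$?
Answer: $- \frac{24189}{3157370} \approx -0.0076611$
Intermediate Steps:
$X{\left(r \right)} = 6$
$E = - \frac{24189}{22235}$ ($E = 48378 \left(- \frac{1}{44470}\right) = - \frac{24189}{22235} \approx -1.0879$)
$Z{\left(N \right)} = 142$ ($Z{\left(N \right)} = -11 + 153 = 142$)
$\frac{E}{Z{\left(236 \right)}} = - \frac{24189}{22235 \cdot 142} = \left(- \frac{24189}{22235}\right) \frac{1}{142} = - \frac{24189}{3157370}$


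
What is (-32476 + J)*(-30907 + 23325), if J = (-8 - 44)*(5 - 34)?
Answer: 234799376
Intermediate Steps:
J = 1508 (J = -52*(-29) = 1508)
(-32476 + J)*(-30907 + 23325) = (-32476 + 1508)*(-30907 + 23325) = -30968*(-7582) = 234799376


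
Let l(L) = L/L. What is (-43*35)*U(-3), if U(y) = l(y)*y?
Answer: 4515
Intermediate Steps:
l(L) = 1
U(y) = y (U(y) = 1*y = y)
(-43*35)*U(-3) = -43*35*(-3) = -1505*(-3) = 4515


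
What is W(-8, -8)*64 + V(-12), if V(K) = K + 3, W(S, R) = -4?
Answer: -265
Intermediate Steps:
V(K) = 3 + K
W(-8, -8)*64 + V(-12) = -4*64 + (3 - 12) = -256 - 9 = -265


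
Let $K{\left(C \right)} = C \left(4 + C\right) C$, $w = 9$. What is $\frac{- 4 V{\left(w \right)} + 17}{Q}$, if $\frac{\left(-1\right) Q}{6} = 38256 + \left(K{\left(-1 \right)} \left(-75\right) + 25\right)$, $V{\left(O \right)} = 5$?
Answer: $\frac{1}{76112} \approx 1.3139 \cdot 10^{-5}$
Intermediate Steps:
$K{\left(C \right)} = C^{2} \left(4 + C\right)$
$Q = -228336$ ($Q = - 6 \left(38256 + \left(\left(-1\right)^{2} \left(4 - 1\right) \left(-75\right) + 25\right)\right) = - 6 \left(38256 + \left(1 \cdot 3 \left(-75\right) + 25\right)\right) = - 6 \left(38256 + \left(3 \left(-75\right) + 25\right)\right) = - 6 \left(38256 + \left(-225 + 25\right)\right) = - 6 \left(38256 - 200\right) = \left(-6\right) 38056 = -228336$)
$\frac{- 4 V{\left(w \right)} + 17}{Q} = \frac{\left(-4\right) 5 + 17}{-228336} = \left(-20 + 17\right) \left(- \frac{1}{228336}\right) = \left(-3\right) \left(- \frac{1}{228336}\right) = \frac{1}{76112}$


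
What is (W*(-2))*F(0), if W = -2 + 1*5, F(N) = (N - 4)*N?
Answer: 0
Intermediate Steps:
F(N) = N*(-4 + N) (F(N) = (-4 + N)*N = N*(-4 + N))
W = 3 (W = -2 + 5 = 3)
(W*(-2))*F(0) = (3*(-2))*(0*(-4 + 0)) = -0*(-4) = -6*0 = 0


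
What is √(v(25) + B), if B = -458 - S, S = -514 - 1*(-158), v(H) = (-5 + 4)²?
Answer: I*√101 ≈ 10.05*I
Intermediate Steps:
v(H) = 1 (v(H) = (-1)² = 1)
S = -356 (S = -514 + 158 = -356)
B = -102 (B = -458 - 1*(-356) = -458 + 356 = -102)
√(v(25) + B) = √(1 - 102) = √(-101) = I*√101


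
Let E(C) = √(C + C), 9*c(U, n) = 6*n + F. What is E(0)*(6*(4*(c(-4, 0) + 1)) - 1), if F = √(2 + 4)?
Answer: 0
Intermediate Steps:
F = √6 ≈ 2.4495
c(U, n) = √6/9 + 2*n/3 (c(U, n) = (6*n + √6)/9 = (√6 + 6*n)/9 = √6/9 + 2*n/3)
E(C) = √2*√C (E(C) = √(2*C) = √2*√C)
E(0)*(6*(4*(c(-4, 0) + 1)) - 1) = (√2*√0)*(6*(4*((√6/9 + (⅔)*0) + 1)) - 1) = (√2*0)*(6*(4*((√6/9 + 0) + 1)) - 1) = 0*(6*(4*(√6/9 + 1)) - 1) = 0*(6*(4*(1 + √6/9)) - 1) = 0*(6*(4 + 4*√6/9) - 1) = 0*((24 + 8*√6/3) - 1) = 0*(23 + 8*√6/3) = 0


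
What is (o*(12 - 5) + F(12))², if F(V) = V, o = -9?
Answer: 2601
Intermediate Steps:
(o*(12 - 5) + F(12))² = (-9*(12 - 5) + 12)² = (-9*7 + 12)² = (-63 + 12)² = (-51)² = 2601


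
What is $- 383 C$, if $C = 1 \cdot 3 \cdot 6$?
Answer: $-6894$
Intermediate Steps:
$C = 18$ ($C = 3 \cdot 6 = 18$)
$- 383 C = \left(-383\right) 18 = -6894$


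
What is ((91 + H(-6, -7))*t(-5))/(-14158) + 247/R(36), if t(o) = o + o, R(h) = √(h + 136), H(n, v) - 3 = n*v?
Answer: 680/7079 + 247*√43/86 ≈ 18.930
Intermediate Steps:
H(n, v) = 3 + n*v
R(h) = √(136 + h)
t(o) = 2*o
((91 + H(-6, -7))*t(-5))/(-14158) + 247/R(36) = ((91 + (3 - 6*(-7)))*(2*(-5)))/(-14158) + 247/(√(136 + 36)) = ((91 + (3 + 42))*(-10))*(-1/14158) + 247/(√172) = ((91 + 45)*(-10))*(-1/14158) + 247/((2*√43)) = (136*(-10))*(-1/14158) + 247*(√43/86) = -1360*(-1/14158) + 247*√43/86 = 680/7079 + 247*√43/86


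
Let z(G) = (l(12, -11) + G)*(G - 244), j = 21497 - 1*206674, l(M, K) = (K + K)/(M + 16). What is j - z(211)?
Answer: -2495359/14 ≈ -1.7824e+5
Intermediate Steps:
l(M, K) = 2*K/(16 + M) (l(M, K) = (2*K)/(16 + M) = 2*K/(16 + M))
j = -185177 (j = 21497 - 206674 = -185177)
z(G) = (-244 + G)*(-11/14 + G) (z(G) = (2*(-11)/(16 + 12) + G)*(G - 244) = (2*(-11)/28 + G)*(-244 + G) = (2*(-11)*(1/28) + G)*(-244 + G) = (-11/14 + G)*(-244 + G) = (-244 + G)*(-11/14 + G))
j - z(211) = -185177 - (1342/7 + 211**2 - 3427/14*211) = -185177 - (1342/7 + 44521 - 723097/14) = -185177 - 1*(-97119/14) = -185177 + 97119/14 = -2495359/14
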